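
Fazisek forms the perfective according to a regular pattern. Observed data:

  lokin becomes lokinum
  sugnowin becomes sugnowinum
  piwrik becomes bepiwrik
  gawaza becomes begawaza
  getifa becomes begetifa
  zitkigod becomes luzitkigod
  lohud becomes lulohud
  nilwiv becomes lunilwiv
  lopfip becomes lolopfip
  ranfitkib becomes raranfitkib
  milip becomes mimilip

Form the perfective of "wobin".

"wobin" ends in -n. The stems ending in -n (lokin → lokinum, sugnowin → sugnowinum) add -um.
So wobin → wobinum.

wobinum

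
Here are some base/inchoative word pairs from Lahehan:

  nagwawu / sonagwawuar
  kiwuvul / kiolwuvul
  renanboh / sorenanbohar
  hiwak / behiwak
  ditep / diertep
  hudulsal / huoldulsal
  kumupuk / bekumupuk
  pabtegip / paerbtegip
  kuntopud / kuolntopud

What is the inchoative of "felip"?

"felip" ends in -p. The stems ending in -p (ditep → diertep, pabtegip → paerbtegip) insert -er- after the first vowel.
So felip → feerlip.

feerlip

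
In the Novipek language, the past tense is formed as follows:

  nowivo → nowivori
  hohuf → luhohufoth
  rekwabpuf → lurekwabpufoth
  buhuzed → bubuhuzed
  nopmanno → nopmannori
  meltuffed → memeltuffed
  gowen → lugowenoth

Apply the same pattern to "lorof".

lulorofoth

meltuffed and gowen both have last vowel 'e' yet inflect differently (memeltuffed, lugowenoth), so the last vowel is not what conditions the rule; the final letter is.
"lorof" ends in -f. The stems ending in -f (hohuf → luhohufoth, rekwabpuf → lurekwabpufoth) add lu- … -oth around the stem.
So lorof → lulorofoth.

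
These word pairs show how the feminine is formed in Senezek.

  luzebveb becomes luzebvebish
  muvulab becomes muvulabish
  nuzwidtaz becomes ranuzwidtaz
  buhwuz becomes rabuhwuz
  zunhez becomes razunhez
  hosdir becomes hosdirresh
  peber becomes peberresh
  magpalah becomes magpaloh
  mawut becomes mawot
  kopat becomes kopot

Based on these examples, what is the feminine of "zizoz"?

"zizoz" ends in -z. The stems ending in -z (nuzwidtaz → ranuzwidtaz, buhwuz → rabuhwuz, zunhez → razunhez) add the prefix ra-.
So zizoz → razizoz.

razizoz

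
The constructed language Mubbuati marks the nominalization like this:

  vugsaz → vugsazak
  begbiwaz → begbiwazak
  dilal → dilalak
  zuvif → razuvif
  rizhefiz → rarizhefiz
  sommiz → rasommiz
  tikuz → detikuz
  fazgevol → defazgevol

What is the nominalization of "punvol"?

depunvol

"punvol" has last vowel 'o'. The one such stem in the data (fazgevol → defazgevol) adds the prefix de-, so the same rule applies.
So punvol → depunvol.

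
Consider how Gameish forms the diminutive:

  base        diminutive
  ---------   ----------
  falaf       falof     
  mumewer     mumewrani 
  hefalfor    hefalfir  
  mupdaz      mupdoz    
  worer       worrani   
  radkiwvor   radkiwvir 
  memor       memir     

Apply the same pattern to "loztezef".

"loztezef" has last vowel 'e'. The stems whose last vowel is 'e' (mumewer → mumewrani, worer → worrani) delete the last vowel and add -ani.
The other patterns: stems whose last vowel is 'a' change the last vowel to 'o'; stems whose last vowel is 'o' change the last vowel to 'i'.
So loztezef → loztezfani.

loztezfani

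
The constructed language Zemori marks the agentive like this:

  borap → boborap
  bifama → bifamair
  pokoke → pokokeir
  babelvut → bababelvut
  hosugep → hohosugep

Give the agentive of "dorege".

doregeir

"dorege" ends in a vowel. The stems ending in a vowel (pokoke → pokokeir, bifama → bifamair) add -ir.
The other pattern: stems ending in a consonant repeat the first consonant+vowel as a prefix.
So dorege → doregeir.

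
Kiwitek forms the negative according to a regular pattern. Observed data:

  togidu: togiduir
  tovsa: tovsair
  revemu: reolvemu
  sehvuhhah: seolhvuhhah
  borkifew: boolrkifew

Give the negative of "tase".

togidu and revemu both end in -u yet inflect differently (togiduir, reolvemu), so the final letter is not what conditions the rule; the first letter is.
"tase" begins with t-. The stems beginning with t- (togidu → togiduir, tovsa → tovsair) add -ir.
The other pattern: stems beginning with b-, r- or s- insert -ol- after the first vowel.
So tase → taseir.

taseir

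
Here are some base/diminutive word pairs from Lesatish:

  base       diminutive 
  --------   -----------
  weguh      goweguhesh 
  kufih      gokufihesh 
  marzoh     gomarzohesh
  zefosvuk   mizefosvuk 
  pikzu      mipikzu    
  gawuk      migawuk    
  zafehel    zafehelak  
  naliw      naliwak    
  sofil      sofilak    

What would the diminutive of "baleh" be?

weguh and zefosvuk both have last vowel 'u' yet inflect differently (goweguhesh, mizefosvuk), so the last vowel is not what conditions the rule; the final letter is.
"baleh" ends in -h. The stems ending in -h (weguh → goweguhesh, kufih → gokufihesh, marzoh → gomarzohesh) add go- … -esh around the stem.
The other patterns: stems ending in -k or -u add the prefix mi-; stems ending in -l or -w add -ak.
So baleh → gobalehesh.

gobalehesh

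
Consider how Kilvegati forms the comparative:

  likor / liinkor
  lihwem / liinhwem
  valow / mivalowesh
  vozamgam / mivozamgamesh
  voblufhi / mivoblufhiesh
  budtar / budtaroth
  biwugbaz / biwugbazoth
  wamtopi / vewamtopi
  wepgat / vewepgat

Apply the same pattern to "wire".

vewire

lihwem and vozamgam both end in -m yet inflect differently (liinhwem, mivozamgamesh), so the final letter is not what conditions the rule; the first letter is.
"wire" begins with w-. The stems beginning with w- (wamtopi → vewamtopi, wepgat → vewepgat) add the prefix ve-.
So wire → vewire.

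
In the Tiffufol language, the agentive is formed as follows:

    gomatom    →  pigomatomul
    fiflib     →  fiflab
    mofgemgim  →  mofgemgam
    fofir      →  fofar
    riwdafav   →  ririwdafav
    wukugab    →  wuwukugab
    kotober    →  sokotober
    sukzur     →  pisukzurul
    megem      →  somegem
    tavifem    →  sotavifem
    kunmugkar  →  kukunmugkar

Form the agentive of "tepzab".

tetepzab

mofgemgim and tavifem both end in -m yet inflect differently (mofgemgam, sotavifem), so the final letter is not what conditions the rule; the last vowel is.
"tepzab" has last vowel 'a'. The stems whose last vowel is 'a' (kunmugkar → kukunmugkar, riwdafav → ririwdafav, wukugab → wuwukugab) repeat the first consonant+vowel as a prefix.
So tepzab → tetepzab.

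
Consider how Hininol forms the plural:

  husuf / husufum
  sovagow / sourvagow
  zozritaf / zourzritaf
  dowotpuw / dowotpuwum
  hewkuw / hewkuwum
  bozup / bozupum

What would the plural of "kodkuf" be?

kodkufum

husuf and zozritaf both end in -f yet inflect differently (husufum, zourzritaf), so the final letter is not what conditions the rule; the last vowel is.
"kodkuf" has last vowel 'u'. The stems whose last vowel is 'u' (dowotpuw → dowotpuwum, husuf → husufum, hewkuw → hewkuwum) add -um.
So kodkuf → kodkufum.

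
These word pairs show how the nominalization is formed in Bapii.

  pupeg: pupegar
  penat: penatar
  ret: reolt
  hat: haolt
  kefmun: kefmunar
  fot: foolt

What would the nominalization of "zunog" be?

ret and penat both end in -t yet inflect differently (reolt, penatar), so the final letter is not what conditions the rule; the number of vowels is.
"zunog" has 2 vowels. The stems with 2 vowels (kefmun → kefmunar, pupeg → pupegar, penat → penatar) add -ar.
So zunog → zunogar.

zunogar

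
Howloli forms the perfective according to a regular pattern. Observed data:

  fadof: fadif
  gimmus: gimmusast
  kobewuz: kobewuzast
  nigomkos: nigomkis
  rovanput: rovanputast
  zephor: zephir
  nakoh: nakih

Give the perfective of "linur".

linurast

"linur" has last vowel 'u'. The stems whose last vowel is 'u' (kobewuz → kobewuzast, gimmus → gimmusast, rovanput → rovanputast) add -ast.
The other pattern: stems whose last vowel is 'o' change the last vowel to 'i'.
So linur → linurast.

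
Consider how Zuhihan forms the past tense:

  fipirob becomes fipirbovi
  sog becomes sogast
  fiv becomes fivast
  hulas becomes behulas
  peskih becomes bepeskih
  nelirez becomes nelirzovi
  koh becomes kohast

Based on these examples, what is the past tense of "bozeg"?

koh and peskih both end in -h yet inflect differently (kohast, bepeskih), so the final letter is not what conditions the rule; the number of vowels is.
"bozeg" has 2 vowels. The stems with 2 vowels (peskih → bepeskih, hulas → behulas) add the prefix be-.
So bozeg → bebozeg.

bebozeg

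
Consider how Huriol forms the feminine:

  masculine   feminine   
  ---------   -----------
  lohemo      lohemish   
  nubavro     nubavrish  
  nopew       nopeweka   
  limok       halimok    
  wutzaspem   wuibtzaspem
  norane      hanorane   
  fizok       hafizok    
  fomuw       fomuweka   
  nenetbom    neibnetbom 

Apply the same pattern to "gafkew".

nenetbom and nubavro both have last vowel 'o' yet inflect differently (neibnetbom, nubavrish), so the last vowel is not what conditions the rule; the final letter is.
"gafkew" ends in -w. The stems ending in -w (fomuw → fomuweka, nopew → nopeweka) add -eka.
So gafkew → gafkeweka.

gafkeweka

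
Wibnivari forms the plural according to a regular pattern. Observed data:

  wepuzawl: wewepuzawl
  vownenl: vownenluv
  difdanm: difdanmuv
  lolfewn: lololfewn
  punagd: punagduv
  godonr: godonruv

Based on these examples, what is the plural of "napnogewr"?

nanapnogewr

wepuzawl and vownenl both end in -l yet inflect differently (wewepuzawl, vownenluv), so the final letter is not what conditions the rule; the second-to-last letter is.
"napnogewr" has second-to-last letter 'w'. The stems whose second-to-last letter is 'w' (wepuzawl → wewepuzawl, lolfewn → lololfewn) repeat the first consonant+vowel as a prefix.
So napnogewr → nanapnogewr.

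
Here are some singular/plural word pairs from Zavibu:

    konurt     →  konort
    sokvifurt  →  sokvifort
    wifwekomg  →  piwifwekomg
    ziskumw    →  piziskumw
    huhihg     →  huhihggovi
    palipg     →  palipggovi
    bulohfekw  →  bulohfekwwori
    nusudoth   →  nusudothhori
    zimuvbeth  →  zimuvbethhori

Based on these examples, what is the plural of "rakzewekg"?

wifwekomg and huhihg both end in -g yet inflect differently (piwifwekomg, huhihggovi), so the final letter is not what conditions the rule; the second-to-last letter is.
"rakzewekg" has second-to-last letter 'k'. The one such stem in the data (bulohfekw → bulohfekwwori) doubles the final consonant and adds -ori (as do nusudoth, zimuvbeth), so the same rule applies.
The other patterns: stems whose second-to-last letter is 'r' change the last vowel to 'o'; stems whose second-to-last letter is 'm' add the prefix pi-; stems whose second-to-last letter is 'h' or 'p' double the final consonant and add -ovi.
So rakzewekg → rakzewekggori.

rakzewekggori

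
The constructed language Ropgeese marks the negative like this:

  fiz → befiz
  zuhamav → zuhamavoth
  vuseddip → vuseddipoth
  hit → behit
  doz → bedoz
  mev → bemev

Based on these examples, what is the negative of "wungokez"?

mev and zuhamav both end in -v yet inflect differently (bemev, zuhamavoth), so the final letter is not what conditions the rule; the number of vowels is.
"wungokez" has 3 vowels. The stems with 3 vowels (zuhamav → zuhamavoth, vuseddip → vuseddipoth) add -oth.
The other pattern: stems with 1 vowel add the prefix be-.
So wungokez → wungokezoth.

wungokezoth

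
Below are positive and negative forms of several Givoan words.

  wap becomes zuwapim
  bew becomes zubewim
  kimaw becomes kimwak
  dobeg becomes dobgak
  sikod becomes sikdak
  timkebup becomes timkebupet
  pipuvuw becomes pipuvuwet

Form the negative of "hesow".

heswak

"hesow" has 2 vowels. The stems with 2 vowels (kimaw → kimwak, dobeg → dobgak, sikod → sikdak) delete the last vowel and add -ak.
So hesow → heswak.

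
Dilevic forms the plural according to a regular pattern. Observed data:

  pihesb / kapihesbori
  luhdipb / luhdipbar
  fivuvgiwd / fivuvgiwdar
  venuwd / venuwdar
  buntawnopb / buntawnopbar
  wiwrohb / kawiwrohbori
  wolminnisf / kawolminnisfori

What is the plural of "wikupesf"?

"wikupesf" has second-to-last letter 's'. The stems whose second-to-last letter is 's' (wolminnisf → kawolminnisfori, pihesb → kapihesbori) add ka- … -ori around the stem.
So wikupesf → kawikupesfori.

kawikupesfori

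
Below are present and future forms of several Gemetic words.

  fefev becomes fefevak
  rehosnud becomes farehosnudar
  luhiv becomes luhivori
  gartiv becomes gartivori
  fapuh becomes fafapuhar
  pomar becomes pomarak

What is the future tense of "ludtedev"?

"ludtedev" has last vowel 'e'. The one such stem in the data (fefev → fefevak) adds -ak, so the same rule applies.
The other patterns: stems whose last vowel is 'u' add fa- … -ar around the stem; stems whose last vowel is 'i' add -ori.
So ludtedev → ludtedevak.

ludtedevak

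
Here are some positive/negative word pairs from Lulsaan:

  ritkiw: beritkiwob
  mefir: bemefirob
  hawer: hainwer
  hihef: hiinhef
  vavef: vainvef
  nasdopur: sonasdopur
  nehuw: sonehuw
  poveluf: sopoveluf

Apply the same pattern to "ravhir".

nasdopur and mefir both end in -r yet inflect differently (sonasdopur, bemefirob), so the final letter is not what conditions the rule; the last vowel is.
"ravhir" has last vowel 'i'. The stems whose last vowel is 'i' (mefir → bemefirob, ritkiw → beritkiwob) add be- … -ob around the stem.
The other patterns: stems whose last vowel is 'u' add the prefix so-; stems whose last vowel is 'e' insert -in- after the first vowel.
So ravhir → beravhirob.

beravhirob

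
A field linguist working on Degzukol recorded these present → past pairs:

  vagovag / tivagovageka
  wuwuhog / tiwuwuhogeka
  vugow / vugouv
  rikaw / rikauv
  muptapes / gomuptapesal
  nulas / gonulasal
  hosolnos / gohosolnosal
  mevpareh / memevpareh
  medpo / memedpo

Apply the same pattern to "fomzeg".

tifomzegeka

wuwuhog and vugow both have last vowel 'o' yet inflect differently (tiwuwuhogeka, vugouv), so the last vowel is not what conditions the rule; the final letter is.
"fomzeg" ends in -g. The stems ending in -g (vagovag → tivagovageka, wuwuhog → tiwuwuhogeka) add ti- … -eka around the stem.
The other patterns: stems ending in -w drop the final letter and add -uv; stems ending in -s add go- … -al around the stem; stems ending in -h or -o repeat the first consonant+vowel as a prefix.
So fomzeg → tifomzegeka.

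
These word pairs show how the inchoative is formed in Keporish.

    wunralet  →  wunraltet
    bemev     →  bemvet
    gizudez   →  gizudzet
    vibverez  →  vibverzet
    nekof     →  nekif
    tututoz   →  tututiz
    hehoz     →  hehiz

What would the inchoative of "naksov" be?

gizudez and tututoz both end in -z yet inflect differently (gizudzet, tututiz), so the final letter is not what conditions the rule; the last vowel is.
"naksov" has last vowel 'o'. The stems whose last vowel is 'o' (nekof → nekif, tututoz → tututiz, hehoz → hehiz) change the last vowel to 'i'.
So naksov → naksiv.

naksiv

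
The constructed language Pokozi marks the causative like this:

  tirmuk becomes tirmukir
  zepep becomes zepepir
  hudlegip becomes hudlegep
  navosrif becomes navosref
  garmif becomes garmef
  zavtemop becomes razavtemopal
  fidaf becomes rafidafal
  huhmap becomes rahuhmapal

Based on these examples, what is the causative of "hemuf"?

zepep and hudlegip both end in -p yet inflect differently (zepepir, hudlegep), so the final letter is not what conditions the rule; the last vowel is.
"hemuf" has last vowel 'u'. The one such stem in the data (tirmuk → tirmukir) adds -ir, so the same rule applies.
The other patterns: stems whose last vowel is 'i' change the last vowel to 'e'; stems whose last vowel is 'a' or 'o' add ra- … -al around the stem.
So hemuf → hemufir.

hemufir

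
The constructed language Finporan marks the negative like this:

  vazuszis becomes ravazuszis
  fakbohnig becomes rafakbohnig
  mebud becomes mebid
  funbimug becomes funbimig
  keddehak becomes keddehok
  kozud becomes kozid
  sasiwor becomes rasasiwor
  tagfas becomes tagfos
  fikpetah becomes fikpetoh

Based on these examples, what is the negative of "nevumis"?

ranevumis

vazuszis and tagfas both end in -s yet inflect differently (ravazuszis, tagfos), so the final letter is not what conditions the rule; the last vowel is.
"nevumis" has last vowel 'i'. The stems whose last vowel is 'i' (vazuszis → ravazuszis, fakbohnig → rafakbohnig) add the prefix ra-.
The other patterns: stems whose last vowel is 'a' change the last vowel to 'o'; stems whose last vowel is 'u' change the last vowel to 'i'.
So nevumis → ranevumis.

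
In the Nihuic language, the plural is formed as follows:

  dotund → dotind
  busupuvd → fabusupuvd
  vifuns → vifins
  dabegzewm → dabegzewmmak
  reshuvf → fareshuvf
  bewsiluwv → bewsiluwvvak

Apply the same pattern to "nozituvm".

dotund and busupuvd both end in -d yet inflect differently (dotind, fabusupuvd), so the final letter is not what conditions the rule; the second-to-last letter is.
"nozituvm" has second-to-last letter 'v'. The stems whose second-to-last letter is 'v' (busupuvd → fabusupuvd, reshuvf → fareshuvf) add the prefix fa-.
The other patterns: stems whose second-to-last letter is 'w' double the final consonant and add -ak; stems whose second-to-last letter is 'n' change the last vowel to 'i'.
So nozituvm → fanozituvm.

fanozituvm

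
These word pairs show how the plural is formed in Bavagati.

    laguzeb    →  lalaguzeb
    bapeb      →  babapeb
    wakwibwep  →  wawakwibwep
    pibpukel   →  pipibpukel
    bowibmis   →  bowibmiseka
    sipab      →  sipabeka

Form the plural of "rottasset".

laguzeb and sipab both end in -b yet inflect differently (lalaguzeb, sipabeka), so the final letter is not what conditions the rule; the last vowel is.
"rottasset" has last vowel 'e'. The stems whose last vowel is 'e' (laguzeb → lalaguzeb, bapeb → babapeb, wakwibwep → wawakwibwep) repeat the first consonant+vowel as a prefix.
So rottasset → rorottasset.

rorottasset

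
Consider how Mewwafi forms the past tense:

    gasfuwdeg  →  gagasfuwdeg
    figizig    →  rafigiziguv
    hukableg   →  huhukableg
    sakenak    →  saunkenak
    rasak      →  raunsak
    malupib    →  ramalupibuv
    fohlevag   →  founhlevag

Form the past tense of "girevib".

"girevib" has last vowel 'i'. The stems whose last vowel is 'i' (figizig → rafigiziguv, malupib → ramalupibuv) add ra- … -uv around the stem.
So girevib → ragirevibuv.

ragirevibuv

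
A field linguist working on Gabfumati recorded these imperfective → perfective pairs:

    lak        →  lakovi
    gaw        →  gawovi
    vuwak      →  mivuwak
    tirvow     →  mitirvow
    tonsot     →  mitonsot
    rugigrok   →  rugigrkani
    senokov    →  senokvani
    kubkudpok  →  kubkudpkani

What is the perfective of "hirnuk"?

mihirnuk

lak and vuwak both end in -k yet inflect differently (lakovi, mivuwak), so the final letter is not what conditions the rule; the number of vowels is.
"hirnuk" has 2 vowels. The stems with 2 vowels (vuwak → mivuwak, tirvow → mitirvow, tonsot → mitonsot) add the prefix mi-.
So hirnuk → mihirnuk.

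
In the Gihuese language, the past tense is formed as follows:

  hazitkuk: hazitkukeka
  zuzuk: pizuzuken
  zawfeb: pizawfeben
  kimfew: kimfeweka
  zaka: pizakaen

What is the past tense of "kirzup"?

kirzupeka

zuzuk and hazitkuk both end in -k yet inflect differently (pizuzuken, hazitkukeka), so the final letter is not what conditions the rule; the first letter is.
"kirzup" begins with k-. The one such stem in the data (kimfew → kimfeweka) adds -eka, so the same rule applies.
So kirzup → kirzupeka.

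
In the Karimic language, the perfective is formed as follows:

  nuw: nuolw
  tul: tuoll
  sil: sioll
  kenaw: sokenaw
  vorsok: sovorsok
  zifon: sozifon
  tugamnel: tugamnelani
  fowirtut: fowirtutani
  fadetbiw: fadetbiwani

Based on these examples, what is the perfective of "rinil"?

nuw and kenaw both end in -w yet inflect differently (nuolw, sokenaw), so the final letter is not what conditions the rule; the number of vowels is.
"rinil" has 2 vowels. The stems with 2 vowels (kenaw → sokenaw, vorsok → sovorsok, zifon → sozifon) add the prefix so-.
The other patterns: stems with 1 vowel insert -ol- after the first vowel; stems with 3 vowels add -ani.
So rinil → sorinil.

sorinil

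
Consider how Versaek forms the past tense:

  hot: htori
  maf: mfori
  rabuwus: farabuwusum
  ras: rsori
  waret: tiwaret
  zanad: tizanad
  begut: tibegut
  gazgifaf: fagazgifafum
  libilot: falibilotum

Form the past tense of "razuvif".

"razuvif" has 3 vowels. The stems with 3 vowels (rabuwus → farabuwusum, libilot → falibilotum, gazgifaf → fagazgifafum) add fa- … -um around the stem.
So razuvif → farazuvifum.

farazuvifum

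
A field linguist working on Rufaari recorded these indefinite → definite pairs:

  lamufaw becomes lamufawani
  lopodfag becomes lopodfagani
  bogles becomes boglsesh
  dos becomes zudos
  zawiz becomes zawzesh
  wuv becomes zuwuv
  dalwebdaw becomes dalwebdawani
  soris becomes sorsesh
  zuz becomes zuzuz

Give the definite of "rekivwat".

rekivwatani

dos and bogles both end in -s yet inflect differently (zudos, boglsesh), so the final letter is not what conditions the rule; the number of vowels is.
"rekivwat" has 3 vowels. The stems with 3 vowels (lopodfag → lopodfagani, dalwebdaw → dalwebdawani, lamufaw → lamufawani) add -ani.
The other patterns: stems with 1 vowel add the prefix zu-; stems with 2 vowels delete the last vowel and add -esh.
So rekivwat → rekivwatani.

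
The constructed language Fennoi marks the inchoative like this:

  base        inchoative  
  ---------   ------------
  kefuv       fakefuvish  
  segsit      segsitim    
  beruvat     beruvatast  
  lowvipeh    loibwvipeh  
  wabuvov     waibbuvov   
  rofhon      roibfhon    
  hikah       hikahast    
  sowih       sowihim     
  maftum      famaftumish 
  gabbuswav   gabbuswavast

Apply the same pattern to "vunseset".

vuibnseset

"vunseset" has last vowel 'e'. The one such stem in the data (lowvipeh → loibwvipeh) inserts -ib- after the first vowel (as do wabuvov, rofhon), so the same rule applies.
The other patterns: stems whose last vowel is 'a' add -ast; stems whose last vowel is 'i' add -im; stems whose last vowel is 'u' add fa- … -ish around the stem.
So vunseset → vuibnseset.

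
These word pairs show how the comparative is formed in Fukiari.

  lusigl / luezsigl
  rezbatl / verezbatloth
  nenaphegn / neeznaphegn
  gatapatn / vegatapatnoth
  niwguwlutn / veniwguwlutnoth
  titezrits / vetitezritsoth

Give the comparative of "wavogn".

rezbatl and lusigl both end in -l yet inflect differently (verezbatloth, luezsigl), so the final letter is not what conditions the rule; the second-to-last letter is.
"wavogn" has second-to-last letter 'g'. The stems whose second-to-last letter is 'g' (lusigl → luezsigl, nenaphegn → neeznaphegn) insert -ez- after the first vowel.
The other pattern: stems whose second-to-last letter is 't' add ve- … -oth around the stem.
So wavogn → waezvogn.

waezvogn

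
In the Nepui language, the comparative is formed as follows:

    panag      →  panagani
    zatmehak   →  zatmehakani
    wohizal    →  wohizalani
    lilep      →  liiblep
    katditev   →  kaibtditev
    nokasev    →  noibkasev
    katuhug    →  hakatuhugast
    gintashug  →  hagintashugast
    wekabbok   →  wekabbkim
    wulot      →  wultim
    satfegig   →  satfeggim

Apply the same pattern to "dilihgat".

"dilihgat" has last vowel 'a'. The stems whose last vowel is 'a' (panag → panagani, zatmehak → zatmehakani, wohizal → wohizalani) add -ani.
So dilihgat → dilihgatani.

dilihgatani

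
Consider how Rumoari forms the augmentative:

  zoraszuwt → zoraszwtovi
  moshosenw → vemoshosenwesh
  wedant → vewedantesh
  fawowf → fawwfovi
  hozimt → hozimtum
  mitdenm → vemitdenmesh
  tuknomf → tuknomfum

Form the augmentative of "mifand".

wedant and zoraszuwt both end in -t yet inflect differently (vewedantesh, zoraszwtovi), so the final letter is not what conditions the rule; the second-to-last letter is.
"mifand" has second-to-last letter 'n'. The stems whose second-to-last letter is 'n' (wedant → vewedantesh, moshosenw → vemoshosenwesh, mitdenm → vemitdenmesh) add ve- … -esh around the stem.
The other patterns: stems whose second-to-last letter is 'w' delete the last vowel and add -ovi; stems whose second-to-last letter is 'm' add -um.
So mifand → vemifandesh.

vemifandesh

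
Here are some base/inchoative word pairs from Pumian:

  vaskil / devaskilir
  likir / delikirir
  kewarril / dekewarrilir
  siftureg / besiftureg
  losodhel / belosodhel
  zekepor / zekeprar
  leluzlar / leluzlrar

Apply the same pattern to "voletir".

devoletirir

vaskil and losodhel both end in -l yet inflect differently (devaskilir, belosodhel), so the final letter is not what conditions the rule; the last vowel is.
"voletir" has last vowel 'i'. The stems whose last vowel is 'i' (vaskil → devaskilir, likir → delikirir, kewarril → dekewarrilir) add de- … -ir around the stem.
The other patterns: stems whose last vowel is 'e' add the prefix be-; stems whose last vowel is 'a' or 'o' delete the last vowel and add -ar.
So voletir → devoletirir.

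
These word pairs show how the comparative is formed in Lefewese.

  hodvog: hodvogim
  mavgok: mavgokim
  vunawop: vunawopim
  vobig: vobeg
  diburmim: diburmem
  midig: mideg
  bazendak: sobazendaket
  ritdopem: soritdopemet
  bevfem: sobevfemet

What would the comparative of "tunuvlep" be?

sotunuvlepet

hodvog and vobig both end in -g yet inflect differently (hodvogim, vobeg), so the final letter is not what conditions the rule; the last vowel is.
"tunuvlep" has last vowel 'e'. The stems whose last vowel is 'e' (ritdopem → soritdopemet, bevfem → sobevfemet) add so- … -et around the stem.
The other patterns: stems whose last vowel is 'o' add -im; stems whose last vowel is 'i' change the last vowel to 'e'.
So tunuvlep → sotunuvlepet.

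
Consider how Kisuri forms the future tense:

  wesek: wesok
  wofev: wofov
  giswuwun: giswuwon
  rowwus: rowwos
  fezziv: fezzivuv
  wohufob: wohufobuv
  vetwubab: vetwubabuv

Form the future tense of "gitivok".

gitivokuv

wofev and fezziv both end in -v yet inflect differently (wofov, fezzivuv), so the final letter is not what conditions the rule; the last vowel is.
"gitivok" has last vowel 'o'. The one such stem in the data (wohufob → wohufobuv) adds -uv, so the same rule applies.
So gitivok → gitivokuv.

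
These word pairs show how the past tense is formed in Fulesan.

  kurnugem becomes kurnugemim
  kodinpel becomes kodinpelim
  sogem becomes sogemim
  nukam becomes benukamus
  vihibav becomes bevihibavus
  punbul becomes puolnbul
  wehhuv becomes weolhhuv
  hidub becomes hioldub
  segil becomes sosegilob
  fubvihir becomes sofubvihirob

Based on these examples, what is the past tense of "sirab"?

kurnugem and nukam both end in -m yet inflect differently (kurnugemim, benukamus), so the final letter is not what conditions the rule; the last vowel is.
"sirab" has last vowel 'a'. The stems whose last vowel is 'a' (nukam → benukamus, vihibav → bevihibavus) add be- … -us around the stem.
So sirab → besirabus.

besirabus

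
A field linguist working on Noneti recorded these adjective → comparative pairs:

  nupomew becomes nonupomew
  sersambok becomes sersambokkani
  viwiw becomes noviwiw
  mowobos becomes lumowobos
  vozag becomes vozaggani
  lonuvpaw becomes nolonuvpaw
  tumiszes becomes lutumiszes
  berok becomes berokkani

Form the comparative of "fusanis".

lufusanis

nupomew and tumiszes both have last vowel 'e' yet inflect differently (nonupomew, lutumiszes), so the last vowel is not what conditions the rule; the final letter is.
"fusanis" ends in -s. The stems ending in -s (mowobos → lumowobos, tumiszes → lutumiszes) add the prefix lu-.
The other patterns: stems ending in -w add the prefix no-; stems ending in -g or -k double the final consonant and add -ani.
So fusanis → lufusanis.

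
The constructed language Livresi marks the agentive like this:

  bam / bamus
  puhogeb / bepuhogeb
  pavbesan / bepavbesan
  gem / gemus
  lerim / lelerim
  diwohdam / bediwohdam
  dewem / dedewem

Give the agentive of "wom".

womus

gem and dewem both end in -m yet inflect differently (gemus, dedewem), so the final letter is not what conditions the rule; the number of vowels is.
"wom" has 1 vowel. The stems with 1 vowel (gem → gemus, bam → bamus) add -us.
So wom → womus.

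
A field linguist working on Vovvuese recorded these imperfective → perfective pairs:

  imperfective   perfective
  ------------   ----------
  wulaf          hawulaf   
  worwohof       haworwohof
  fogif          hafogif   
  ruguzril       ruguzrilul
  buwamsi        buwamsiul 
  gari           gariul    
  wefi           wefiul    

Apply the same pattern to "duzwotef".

"duzwotef" ends in -f. The stems ending in -f (wulaf → hawulaf, worwohof → haworwohof, fogif → hafogif) add the prefix ha-.
The other pattern: stems ending in -i or -l add -ul.
So duzwotef → haduzwotef.

haduzwotef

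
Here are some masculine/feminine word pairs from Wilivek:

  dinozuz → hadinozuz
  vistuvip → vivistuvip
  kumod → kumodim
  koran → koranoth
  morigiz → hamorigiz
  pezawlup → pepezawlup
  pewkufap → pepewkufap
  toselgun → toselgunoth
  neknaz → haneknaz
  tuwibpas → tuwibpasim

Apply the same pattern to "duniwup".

"duniwup" ends in -p. The stems ending in -p (vistuvip → vivistuvip, pewkufap → pepewkufap, pezawlup → pepezawlup) repeat the first consonant+vowel as a prefix.
The other patterns: stems ending in -z add the prefix ha-; stems ending in -n add -oth; stems ending in -d or -s add -im.
So duniwup → duduniwup.

duduniwup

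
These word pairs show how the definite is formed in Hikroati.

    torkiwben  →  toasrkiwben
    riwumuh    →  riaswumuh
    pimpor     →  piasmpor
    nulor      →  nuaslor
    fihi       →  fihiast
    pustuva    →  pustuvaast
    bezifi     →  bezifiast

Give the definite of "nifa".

pimpor and pustuva both begin with p- yet inflect differently (piasmpor, pustuvaast), so the first letter is not what conditions the rule; whether the stem ends in a vowel or a consonant is.
"nifa" ends in a vowel. The stems ending in a vowel (fihi → fihiast, pustuva → pustuvaast, bezifi → bezifiast) add -ast.
So nifa → nifaast.

nifaast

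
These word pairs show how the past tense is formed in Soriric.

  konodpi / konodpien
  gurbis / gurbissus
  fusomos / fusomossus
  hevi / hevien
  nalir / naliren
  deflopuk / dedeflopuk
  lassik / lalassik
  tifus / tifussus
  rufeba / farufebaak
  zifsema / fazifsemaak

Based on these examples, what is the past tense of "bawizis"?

bawizissus

lassik and konodpi both have last vowel 'i' yet inflect differently (lalassik, konodpien), so the last vowel is not what conditions the rule; the final letter is.
"bawizis" ends in -s. The stems ending in -s (tifus → tifussus, gurbis → gurbissus, fusomos → fusomossus) double the final consonant and add -us.
The other patterns: stems ending in -k repeat the first consonant+vowel as a prefix; stems ending in -i or -r add -en; stems ending in -a add fa- … -ak around the stem.
So bawizis → bawizissus.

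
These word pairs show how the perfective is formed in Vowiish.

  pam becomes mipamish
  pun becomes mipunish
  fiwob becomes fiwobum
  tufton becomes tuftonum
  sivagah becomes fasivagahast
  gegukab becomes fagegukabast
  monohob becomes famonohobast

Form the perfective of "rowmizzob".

farowmizzobast

pun and tufton both end in -n yet inflect differently (mipunish, tuftonum), so the final letter is not what conditions the rule; the number of vowels is.
"rowmizzob" has 3 vowels. The stems with 3 vowels (sivagah → fasivagahast, gegukab → fagegukabast, monohob → famonohobast) add fa- … -ast around the stem.
The other patterns: stems with 1 vowel add mi- … -ish around the stem; stems with 2 vowels add -um.
So rowmizzob → farowmizzobast.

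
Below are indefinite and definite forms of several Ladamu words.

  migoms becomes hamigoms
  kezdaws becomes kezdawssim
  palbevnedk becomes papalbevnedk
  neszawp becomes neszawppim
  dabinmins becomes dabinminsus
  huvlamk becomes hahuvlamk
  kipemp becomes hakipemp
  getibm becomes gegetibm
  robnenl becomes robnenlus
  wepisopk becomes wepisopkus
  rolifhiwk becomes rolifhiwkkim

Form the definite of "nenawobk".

nenenawobk

palbevnedk and rolifhiwk both end in -k yet inflect differently (papalbevnedk, rolifhiwkkim), so the final letter is not what conditions the rule; the second-to-last letter is.
"nenawobk" has second-to-last letter 'b'. The one such stem in the data (getibm → gegetibm) repeats the first consonant+vowel as a prefix (as does palbevnedk), so the same rule applies.
The other patterns: stems whose second-to-last letter is 'w' double the final consonant and add -im; stems whose second-to-last letter is 'm' add the prefix ha-; stems whose second-to-last letter is 'n' or 'p' add -us.
So nenawobk → nenenawobk.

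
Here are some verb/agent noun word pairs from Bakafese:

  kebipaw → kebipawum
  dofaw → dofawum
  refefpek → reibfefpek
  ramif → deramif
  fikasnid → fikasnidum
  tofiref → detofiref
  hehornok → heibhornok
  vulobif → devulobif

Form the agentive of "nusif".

denusif

"nusif" ends in -f. The stems ending in -f (vulobif → devulobif, ramif → deramif, tofiref → detofiref) add the prefix de-.
So nusif → denusif.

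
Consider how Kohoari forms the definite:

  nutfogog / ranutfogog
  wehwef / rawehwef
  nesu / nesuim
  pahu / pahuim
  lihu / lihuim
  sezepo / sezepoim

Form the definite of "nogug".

ranogug

sezepo and nutfogog both have last vowel 'o' yet inflect differently (sezepoim, ranutfogog), so the last vowel is not what conditions the rule; whether the stem ends in a vowel or a consonant is.
"nogug" ends in a consonant. The stems ending in a consonant (nutfogog → ranutfogog, wehwef → rawehwef) add the prefix ra-.
So nogug → ranogug.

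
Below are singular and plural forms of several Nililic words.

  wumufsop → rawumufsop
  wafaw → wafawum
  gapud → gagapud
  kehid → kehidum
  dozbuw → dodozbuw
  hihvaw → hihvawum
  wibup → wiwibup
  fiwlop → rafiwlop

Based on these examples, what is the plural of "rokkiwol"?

"rokkiwol" has last vowel 'o'. The stems whose last vowel is 'o' (wumufsop → rawumufsop, fiwlop → rafiwlop) add the prefix ra-.
The other patterns: stems whose last vowel is 'u' repeat the first consonant+vowel as a prefix; stems whose last vowel is 'a' or 'i' add -um.
So rokkiwol → rarokkiwol.

rarokkiwol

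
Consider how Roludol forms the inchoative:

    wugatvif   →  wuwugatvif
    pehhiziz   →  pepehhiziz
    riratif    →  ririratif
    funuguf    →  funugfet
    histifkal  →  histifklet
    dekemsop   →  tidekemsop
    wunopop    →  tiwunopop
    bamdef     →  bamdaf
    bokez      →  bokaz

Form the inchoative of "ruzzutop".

wugatvif and funuguf both end in -f yet inflect differently (wuwugatvif, funugfet), so the final letter is not what conditions the rule; the last vowel is.
"ruzzutop" has last vowel 'o'. The stems whose last vowel is 'o' (dekemsop → tidekemsop, wunopop → tiwunopop) add the prefix ti-.
The other patterns: stems whose last vowel is 'i' repeat the first consonant+vowel as a prefix; stems whose last vowel is 'a' or 'u' delete the last vowel and add -et; stems whose last vowel is 'e' change the last vowel to 'a'.
So ruzzutop → tiruzzutop.

tiruzzutop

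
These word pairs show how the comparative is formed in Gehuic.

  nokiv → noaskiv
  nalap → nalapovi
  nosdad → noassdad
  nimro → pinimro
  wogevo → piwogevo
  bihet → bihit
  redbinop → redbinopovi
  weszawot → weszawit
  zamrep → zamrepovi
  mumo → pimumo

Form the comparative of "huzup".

redbinop and wogevo both have last vowel 'o' yet inflect differently (redbinopovi, piwogevo), so the last vowel is not what conditions the rule; the final letter is.
"huzup" ends in -p. The stems ending in -p (redbinop → redbinopovi, zamrep → zamrepovi, nalap → nalapovi) add -ovi.
The other patterns: stems ending in -o add the prefix pi-; stems ending in -t change the last vowel to 'i'; stems ending in -d or -v insert -as- after the first vowel.
So huzup → huzupovi.

huzupovi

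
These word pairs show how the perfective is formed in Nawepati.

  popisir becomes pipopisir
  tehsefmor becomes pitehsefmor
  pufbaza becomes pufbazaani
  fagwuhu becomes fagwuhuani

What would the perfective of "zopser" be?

pufbaza and popisir both begin with p- yet inflect differently (pufbazaani, pipopisir), so the first letter is not what conditions the rule; whether the stem ends in a vowel or a consonant is.
"zopser" ends in a consonant. The stems ending in a consonant (popisir → pipopisir, tehsefmor → pitehsefmor) add the prefix pi-.
So zopser → pizopser.

pizopser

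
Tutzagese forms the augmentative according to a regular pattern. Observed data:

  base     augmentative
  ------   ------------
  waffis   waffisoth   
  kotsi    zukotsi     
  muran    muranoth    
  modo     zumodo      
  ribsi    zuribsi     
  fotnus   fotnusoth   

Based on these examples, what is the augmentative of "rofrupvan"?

rofrupvanoth

"rofrupvan" ends in a consonant. The stems ending in a consonant (muran → muranoth, waffis → waffisoth, fotnus → fotnusoth) add -oth.
The other pattern: stems ending in a vowel add the prefix zu-.
So rofrupvan → rofrupvanoth.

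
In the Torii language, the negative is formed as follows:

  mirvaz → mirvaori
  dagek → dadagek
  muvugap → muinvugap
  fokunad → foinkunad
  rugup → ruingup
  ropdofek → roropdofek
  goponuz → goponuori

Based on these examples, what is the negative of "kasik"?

mirvaz and fokunad both have last vowel 'a' yet inflect differently (mirvaori, foinkunad), so the last vowel is not what conditions the rule; the final letter is.
"kasik" ends in -k. The stems ending in -k (ropdofek → roropdofek, dagek → dadagek) repeat the first consonant+vowel as a prefix.
The other patterns: stems ending in -z drop the final letter and add -ori; stems ending in -d or -p insert -in- after the first vowel.
So kasik → kakasik.

kakasik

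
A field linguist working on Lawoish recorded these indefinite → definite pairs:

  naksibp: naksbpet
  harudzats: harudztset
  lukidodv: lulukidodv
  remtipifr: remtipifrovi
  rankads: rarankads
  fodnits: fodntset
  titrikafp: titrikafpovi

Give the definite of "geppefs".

geppefsovi

"geppefs" has second-to-last letter 'f'. The stems whose second-to-last letter is 'f' (titrikafp → titrikafpovi, remtipifr → remtipifrovi) add -ovi.
The other patterns: stems whose second-to-last letter is 'd' repeat the first consonant+vowel as a prefix; stems whose second-to-last letter is 'b' or 't' delete the last vowel and add -et.
So geppefs → geppefsovi.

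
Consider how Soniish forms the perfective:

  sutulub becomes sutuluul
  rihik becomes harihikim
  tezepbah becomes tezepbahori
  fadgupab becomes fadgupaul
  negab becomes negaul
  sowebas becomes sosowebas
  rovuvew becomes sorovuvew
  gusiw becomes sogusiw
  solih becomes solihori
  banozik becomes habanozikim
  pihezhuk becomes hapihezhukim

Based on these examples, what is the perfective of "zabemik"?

pihezhuk and sutulub both have last vowel 'u' yet inflect differently (hapihezhukim, sutuluul), so the last vowel is not what conditions the rule; the final letter is.
"zabemik" ends in -k. The stems ending in -k (rihik → harihikim, banozik → habanozikim, pihezhuk → hapihezhukim) add ha- … -im around the stem.
So zabemik → hazabemikim.

hazabemikim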